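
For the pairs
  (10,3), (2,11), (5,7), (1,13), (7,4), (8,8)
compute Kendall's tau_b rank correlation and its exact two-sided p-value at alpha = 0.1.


Step 1: Enumerate the 15 unordered pairs (i,j) with i<j and classify each by sign(x_j-x_i) * sign(y_j-y_i).
  (1,2):dx=-8,dy=+8->D; (1,3):dx=-5,dy=+4->D; (1,4):dx=-9,dy=+10->D; (1,5):dx=-3,dy=+1->D
  (1,6):dx=-2,dy=+5->D; (2,3):dx=+3,dy=-4->D; (2,4):dx=-1,dy=+2->D; (2,5):dx=+5,dy=-7->D
  (2,6):dx=+6,dy=-3->D; (3,4):dx=-4,dy=+6->D; (3,5):dx=+2,dy=-3->D; (3,6):dx=+3,dy=+1->C
  (4,5):dx=+6,dy=-9->D; (4,6):dx=+7,dy=-5->D; (5,6):dx=+1,dy=+4->C
Step 2: C = 2, D = 13, total pairs = 15.
Step 3: tau = (C - D)/(n(n-1)/2) = (2 - 13)/15 = -0.733333.
Step 4: Exact two-sided p-value (enumerate n! = 720 permutations of y under H0): p = 0.055556.
Step 5: alpha = 0.1. reject H0.

tau_b = -0.7333 (C=2, D=13), p = 0.055556, reject H0.


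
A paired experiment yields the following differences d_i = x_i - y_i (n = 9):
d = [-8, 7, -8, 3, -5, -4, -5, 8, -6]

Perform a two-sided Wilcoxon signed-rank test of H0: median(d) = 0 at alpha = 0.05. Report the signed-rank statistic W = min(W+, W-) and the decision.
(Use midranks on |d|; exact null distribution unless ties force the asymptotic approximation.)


Step 1: Drop any zero differences (none here) and take |d_i|.
|d| = [8, 7, 8, 3, 5, 4, 5, 8, 6]
Step 2: Midrank |d_i| (ties get averaged ranks).
ranks: |8|->8, |7|->6, |8|->8, |3|->1, |5|->3.5, |4|->2, |5|->3.5, |8|->8, |6|->5
Step 3: Attach original signs; sum ranks with positive sign and with negative sign.
W+ = 6 + 1 + 8 = 15
W- = 8 + 8 + 3.5 + 2 + 3.5 + 5 = 30
(Check: W+ + W- = 45 should equal n(n+1)/2 = 45.)
Step 4: Test statistic W = min(W+, W-) = 15.
Step 5: Ties in |d|, so use the tie-corrected normal approximation.
        E[W] = n(n+1)/4 = 9*10/4 = 22.5.
        Tie groups: |d|=5 (t=2), |d|=8 (t=3); sum(t^3 - t) = 30.
        Var[W] = n(n+1)(2n+1)/24 - sum(t^3-t)/48 = 1710/24 - 30/48 = 70.625.
        z = (W - E[W]) / sqrt(Var[W]) = (15 - 22.5) / 8.4039 = -0.8924.
        Two-sided p = 2*Phi(z) = 0.372154.
Step 6: alpha = 0.05. fail to reject H0.

W+ = 15, W- = 30, W = min = 15, p = 0.372154, fail to reject H0.


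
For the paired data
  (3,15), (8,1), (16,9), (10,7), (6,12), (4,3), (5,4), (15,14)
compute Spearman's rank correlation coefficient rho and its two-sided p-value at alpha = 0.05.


Step 1: Rank x and y separately (midranks; no ties here).
rank(x): 3->1, 8->5, 16->8, 10->6, 6->4, 4->2, 5->3, 15->7
rank(y): 15->8, 1->1, 9->5, 7->4, 12->6, 3->2, 4->3, 14->7
Step 2: d_i = R_x(i) - R_y(i); compute d_i^2.
  (1-8)^2=49, (5-1)^2=16, (8-5)^2=9, (6-4)^2=4, (4-6)^2=4, (2-2)^2=0, (3-3)^2=0, (7-7)^2=0
sum(d^2) = 82.
Step 3: rho = 1 - 6*82 / (8*(8^2 - 1)) = 1 - 492/504 = 0.023810.
Step 4: Under H0, t = rho * sqrt((n-2)/(1-rho^2)) = 0.0583 ~ t(6).
Step 5: Two-sided p-value from the t-distribution with 6 df = 0.955374.
Step 6: alpha = 0.05. fail to reject H0.

rho = 0.0238, p = 0.955374, fail to reject H0 at alpha = 0.05.


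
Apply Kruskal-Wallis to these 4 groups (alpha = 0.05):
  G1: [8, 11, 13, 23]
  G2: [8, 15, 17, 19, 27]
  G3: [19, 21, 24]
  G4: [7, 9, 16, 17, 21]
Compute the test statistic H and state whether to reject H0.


Step 1: Combine all N = 17 observations and assign midranks.
sorted (value, group, rank): (7,G4,1), (8,G1,2.5), (8,G2,2.5), (9,G4,4), (11,G1,5), (13,G1,6), (15,G2,7), (16,G4,8), (17,G2,9.5), (17,G4,9.5), (19,G2,11.5), (19,G3,11.5), (21,G3,13.5), (21,G4,13.5), (23,G1,15), (24,G3,16), (27,G2,17)
Step 2: Sum ranks within each group.
R_1 = 28.5 (n_1 = 4)
R_2 = 47.5 (n_2 = 5)
R_3 = 41 (n_3 = 3)
R_4 = 36 (n_4 = 5)
Step 3: H = 12/(N(N+1)) * sum(R_i^2/n_i) - 3(N+1)
     = 12/(17*18) * (28.5^2/4 + 47.5^2/5 + 41^2/3 + 36^2/5) - 3*18
     = 0.039216 * 1473.85 - 54
     = 3.797876.
Step 4: Ties present; correction factor C = 1 - 24/(17^3 - 17) = 0.995098. Corrected H = 3.797876 / 0.995098 = 3.816585.
Step 5: Under H0, H ~ chi^2(3); p-value = 0.281963.
Step 6: alpha = 0.05. fail to reject H0.

H = 3.8166, df = 3, p = 0.281963, fail to reject H0.


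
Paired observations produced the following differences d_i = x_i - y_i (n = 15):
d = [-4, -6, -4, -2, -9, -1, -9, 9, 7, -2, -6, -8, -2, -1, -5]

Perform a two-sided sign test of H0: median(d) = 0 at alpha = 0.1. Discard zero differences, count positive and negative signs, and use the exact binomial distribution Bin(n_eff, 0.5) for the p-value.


Step 1: Discard zero differences. Original n = 15; n_eff = number of nonzero differences = 15.
Nonzero differences (with sign): -4, -6, -4, -2, -9, -1, -9, +9, +7, -2, -6, -8, -2, -1, -5
Step 2: Count signs: positive = 2, negative = 13.
Step 3: Under H0: P(positive) = 0.5, so the number of positives S ~ Bin(15, 0.5).
Step 4: Two-sided exact p-value = sum of Bin(15,0.5) probabilities at or below the observed probability = 0.007385.
Step 5: alpha = 0.1. reject H0.

n_eff = 15, pos = 2, neg = 13, p = 0.007385, reject H0.


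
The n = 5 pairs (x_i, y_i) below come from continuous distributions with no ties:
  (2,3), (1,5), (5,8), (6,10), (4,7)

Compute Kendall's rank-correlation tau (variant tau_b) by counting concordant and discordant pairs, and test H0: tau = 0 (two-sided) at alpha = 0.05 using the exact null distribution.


Step 1: Enumerate the 10 unordered pairs (i,j) with i<j and classify each by sign(x_j-x_i) * sign(y_j-y_i).
  (1,2):dx=-1,dy=+2->D; (1,3):dx=+3,dy=+5->C; (1,4):dx=+4,dy=+7->C; (1,5):dx=+2,dy=+4->C
  (2,3):dx=+4,dy=+3->C; (2,4):dx=+5,dy=+5->C; (2,5):dx=+3,dy=+2->C; (3,4):dx=+1,dy=+2->C
  (3,5):dx=-1,dy=-1->C; (4,5):dx=-2,dy=-3->C
Step 2: C = 9, D = 1, total pairs = 10.
Step 3: tau = (C - D)/(n(n-1)/2) = (9 - 1)/10 = 0.800000.
Step 4: Exact two-sided p-value (enumerate n! = 120 permutations of y under H0): p = 0.083333.
Step 5: alpha = 0.05. fail to reject H0.

tau_b = 0.8000 (C=9, D=1), p = 0.083333, fail to reject H0.


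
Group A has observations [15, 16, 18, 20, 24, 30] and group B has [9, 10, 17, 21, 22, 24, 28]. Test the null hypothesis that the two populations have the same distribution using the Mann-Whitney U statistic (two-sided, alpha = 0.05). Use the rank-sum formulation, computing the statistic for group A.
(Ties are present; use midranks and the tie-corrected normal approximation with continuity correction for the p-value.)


Step 1: Combine and sort all 13 observations; assign midranks.
sorted (value, group): (9,Y), (10,Y), (15,X), (16,X), (17,Y), (18,X), (20,X), (21,Y), (22,Y), (24,X), (24,Y), (28,Y), (30,X)
ranks: 9->1, 10->2, 15->3, 16->4, 17->5, 18->6, 20->7, 21->8, 22->9, 24->10.5, 24->10.5, 28->12, 30->13
Step 2: Rank sum for X: R1 = 3 + 4 + 6 + 7 + 10.5 + 13 = 43.5.
Step 3: U_X = R1 - n1(n1+1)/2 = 43.5 - 6*7/2 = 43.5 - 21 = 22.5.
       U_Y = n1*n2 - U_X = 42 - 22.5 = 19.5.
Step 4: Ties are present, so use the tie-corrected normal approximation (with continuity correction) for the p-value.
Step 5: p-value = 0.886248; compare to alpha = 0.05. fail to reject H0.

U_X = 22.5, p = 0.886248, fail to reject H0 at alpha = 0.05.


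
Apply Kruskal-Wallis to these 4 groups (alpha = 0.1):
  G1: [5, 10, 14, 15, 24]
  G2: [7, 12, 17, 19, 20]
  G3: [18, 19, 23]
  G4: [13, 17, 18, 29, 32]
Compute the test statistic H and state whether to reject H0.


Step 1: Combine all N = 18 observations and assign midranks.
sorted (value, group, rank): (5,G1,1), (7,G2,2), (10,G1,3), (12,G2,4), (13,G4,5), (14,G1,6), (15,G1,7), (17,G2,8.5), (17,G4,8.5), (18,G3,10.5), (18,G4,10.5), (19,G2,12.5), (19,G3,12.5), (20,G2,14), (23,G3,15), (24,G1,16), (29,G4,17), (32,G4,18)
Step 2: Sum ranks within each group.
R_1 = 33 (n_1 = 5)
R_2 = 41 (n_2 = 5)
R_3 = 38 (n_3 = 3)
R_4 = 59 (n_4 = 5)
Step 3: H = 12/(N(N+1)) * sum(R_i^2/n_i) - 3(N+1)
     = 12/(18*19) * (33^2/5 + 41^2/5 + 38^2/3 + 59^2/5) - 3*19
     = 0.035088 * 1731.53 - 57
     = 3.755556.
Step 4: Ties present; correction factor C = 1 - 18/(18^3 - 18) = 0.996904. Corrected H = 3.755556 / 0.996904 = 3.767219.
Step 5: Under H0, H ~ chi^2(3); p-value = 0.287722.
Step 6: alpha = 0.1. fail to reject H0.

H = 3.7672, df = 3, p = 0.287722, fail to reject H0.


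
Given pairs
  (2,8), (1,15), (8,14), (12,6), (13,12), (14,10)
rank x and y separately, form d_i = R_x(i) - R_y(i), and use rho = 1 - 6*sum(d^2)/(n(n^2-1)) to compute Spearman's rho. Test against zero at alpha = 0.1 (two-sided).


Step 1: Rank x and y separately (midranks; no ties here).
rank(x): 2->2, 1->1, 8->3, 12->4, 13->5, 14->6
rank(y): 8->2, 15->6, 14->5, 6->1, 12->4, 10->3
Step 2: d_i = R_x(i) - R_y(i); compute d_i^2.
  (2-2)^2=0, (1-6)^2=25, (3-5)^2=4, (4-1)^2=9, (5-4)^2=1, (6-3)^2=9
sum(d^2) = 48.
Step 3: rho = 1 - 6*48 / (6*(6^2 - 1)) = 1 - 288/210 = -0.371429.
Step 4: Under H0, t = rho * sqrt((n-2)/(1-rho^2)) = -0.8001 ~ t(4).
Step 5: Two-sided p-value from the t-distribution with 4 df = 0.468478.
Step 6: alpha = 0.1. fail to reject H0.

rho = -0.3714, p = 0.468478, fail to reject H0 at alpha = 0.1.


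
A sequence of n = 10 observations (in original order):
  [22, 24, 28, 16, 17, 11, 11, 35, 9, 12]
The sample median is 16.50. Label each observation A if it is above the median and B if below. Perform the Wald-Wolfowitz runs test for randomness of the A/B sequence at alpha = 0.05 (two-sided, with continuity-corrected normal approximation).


Step 1: Compute median = 16.50; label A = above, B = below.
Labels in order: AAABABBABB  (n_A = 5, n_B = 5)
Step 2: Count runs R = 6.
Step 3: Under H0 (random ordering), E[R] = 2*n_A*n_B/(n_A+n_B) + 1 = 2*5*5/10 + 1 = 6.0000.
        Var[R] = 2*n_A*n_B*(2*n_A*n_B - n_A - n_B) / ((n_A+n_B)^2 * (n_A+n_B-1)) = 2000/900 = 2.2222.
        SD[R] = 1.4907.
Step 4: R = E[R], so z = 0 with no continuity correction.
Step 5: Two-sided p-value via normal approximation = 2*(1 - Phi(|z|)) = 1.000000.
Step 6: alpha = 0.05. fail to reject H0.

R = 6, z = 0.0000, p = 1.000000, fail to reject H0.


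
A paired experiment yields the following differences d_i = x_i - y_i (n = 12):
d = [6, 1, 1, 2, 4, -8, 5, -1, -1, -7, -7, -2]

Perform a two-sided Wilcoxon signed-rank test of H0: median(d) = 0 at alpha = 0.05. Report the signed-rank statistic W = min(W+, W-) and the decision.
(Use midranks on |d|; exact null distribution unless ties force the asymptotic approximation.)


Step 1: Drop any zero differences (none here) and take |d_i|.
|d| = [6, 1, 1, 2, 4, 8, 5, 1, 1, 7, 7, 2]
Step 2: Midrank |d_i| (ties get averaged ranks).
ranks: |6|->9, |1|->2.5, |1|->2.5, |2|->5.5, |4|->7, |8|->12, |5|->8, |1|->2.5, |1|->2.5, |7|->10.5, |7|->10.5, |2|->5.5
Step 3: Attach original signs; sum ranks with positive sign and with negative sign.
W+ = 9 + 2.5 + 2.5 + 5.5 + 7 + 8 = 34.5
W- = 12 + 2.5 + 2.5 + 10.5 + 10.5 + 5.5 = 43.5
(Check: W+ + W- = 78 should equal n(n+1)/2 = 78.)
Step 4: Test statistic W = min(W+, W-) = 34.5.
Step 5: Ties in |d|, so use the tie-corrected normal approximation.
        E[W] = n(n+1)/4 = 12*13/4 = 39.
        Tie groups: |d|=1 (t=4), |d|=2 (t=2), |d|=7 (t=2); sum(t^3 - t) = 72.
        Var[W] = n(n+1)(2n+1)/24 - sum(t^3-t)/48 = 3900/24 - 72/48 = 161.
        z = (W - E[W]) / sqrt(Var[W]) = (34.5 - 39) / 12.6886 = -0.3546.
        Two-sided p = 2*Phi(z) = 0.722852.
Step 6: alpha = 0.05. fail to reject H0.

W+ = 34.5, W- = 43.5, W = min = 34.5, p = 0.722852, fail to reject H0.


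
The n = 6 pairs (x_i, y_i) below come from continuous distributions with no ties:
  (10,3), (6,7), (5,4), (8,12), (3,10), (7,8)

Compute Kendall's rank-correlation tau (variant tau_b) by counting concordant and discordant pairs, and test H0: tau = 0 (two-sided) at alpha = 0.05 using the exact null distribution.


Step 1: Enumerate the 15 unordered pairs (i,j) with i<j and classify each by sign(x_j-x_i) * sign(y_j-y_i).
  (1,2):dx=-4,dy=+4->D; (1,3):dx=-5,dy=+1->D; (1,4):dx=-2,dy=+9->D; (1,5):dx=-7,dy=+7->D
  (1,6):dx=-3,dy=+5->D; (2,3):dx=-1,dy=-3->C; (2,4):dx=+2,dy=+5->C; (2,5):dx=-3,dy=+3->D
  (2,6):dx=+1,dy=+1->C; (3,4):dx=+3,dy=+8->C; (3,5):dx=-2,dy=+6->D; (3,6):dx=+2,dy=+4->C
  (4,5):dx=-5,dy=-2->C; (4,6):dx=-1,dy=-4->C; (5,6):dx=+4,dy=-2->D
Step 2: C = 7, D = 8, total pairs = 15.
Step 3: tau = (C - D)/(n(n-1)/2) = (7 - 8)/15 = -0.066667.
Step 4: Exact two-sided p-value (enumerate n! = 720 permutations of y under H0): p = 1.000000.
Step 5: alpha = 0.05. fail to reject H0.

tau_b = -0.0667 (C=7, D=8), p = 1.000000, fail to reject H0.


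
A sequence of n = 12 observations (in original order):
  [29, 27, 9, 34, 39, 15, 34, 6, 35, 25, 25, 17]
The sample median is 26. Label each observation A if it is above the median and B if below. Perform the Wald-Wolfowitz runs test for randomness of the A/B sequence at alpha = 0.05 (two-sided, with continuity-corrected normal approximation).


Step 1: Compute median = 26; label A = above, B = below.
Labels in order: AABAABABABBB  (n_A = 6, n_B = 6)
Step 2: Count runs R = 8.
Step 3: Under H0 (random ordering), E[R] = 2*n_A*n_B/(n_A+n_B) + 1 = 2*6*6/12 + 1 = 7.0000.
        Var[R] = 2*n_A*n_B*(2*n_A*n_B - n_A - n_B) / ((n_A+n_B)^2 * (n_A+n_B-1)) = 4320/1584 = 2.7273.
        SD[R] = 1.6514.
Step 4: Continuity-corrected z = (R - 0.5 - E[R]) / SD[R] = (8 - 0.5 - 7.0000) / 1.6514 = 0.3028.
Step 5: Two-sided p-value via normal approximation = 2*(1 - Phi(|z|)) = 0.762069.
Step 6: alpha = 0.05. fail to reject H0.

R = 8, z = 0.3028, p = 0.762069, fail to reject H0.


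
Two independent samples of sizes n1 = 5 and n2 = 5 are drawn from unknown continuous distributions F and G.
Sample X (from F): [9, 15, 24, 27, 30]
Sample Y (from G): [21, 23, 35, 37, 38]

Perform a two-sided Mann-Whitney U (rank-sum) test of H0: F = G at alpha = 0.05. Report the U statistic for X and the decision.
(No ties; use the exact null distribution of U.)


Step 1: Combine and sort all 10 observations; assign midranks.
sorted (value, group): (9,X), (15,X), (21,Y), (23,Y), (24,X), (27,X), (30,X), (35,Y), (37,Y), (38,Y)
ranks: 9->1, 15->2, 21->3, 23->4, 24->5, 27->6, 30->7, 35->8, 37->9, 38->10
Step 2: Rank sum for X: R1 = 1 + 2 + 5 + 6 + 7 = 21.
Step 3: U_X = R1 - n1(n1+1)/2 = 21 - 5*6/2 = 21 - 15 = 6.
       U_Y = n1*n2 - U_X = 25 - 6 = 19.
Step 4: No ties, so the exact null distribution of U (based on enumerating the C(10,5) = 252 equally likely rank assignments) gives the two-sided p-value.
Step 5: p-value = 0.222222; compare to alpha = 0.05. fail to reject H0.

U_X = 6, p = 0.222222, fail to reject H0 at alpha = 0.05.


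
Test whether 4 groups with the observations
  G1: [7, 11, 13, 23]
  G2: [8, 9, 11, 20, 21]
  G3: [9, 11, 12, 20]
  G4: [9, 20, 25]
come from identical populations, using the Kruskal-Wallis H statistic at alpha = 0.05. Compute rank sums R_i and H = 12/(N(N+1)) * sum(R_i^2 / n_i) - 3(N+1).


Step 1: Combine all N = 16 observations and assign midranks.
sorted (value, group, rank): (7,G1,1), (8,G2,2), (9,G2,4), (9,G3,4), (9,G4,4), (11,G1,7), (11,G2,7), (11,G3,7), (12,G3,9), (13,G1,10), (20,G2,12), (20,G3,12), (20,G4,12), (21,G2,14), (23,G1,15), (25,G4,16)
Step 2: Sum ranks within each group.
R_1 = 33 (n_1 = 4)
R_2 = 39 (n_2 = 5)
R_3 = 32 (n_3 = 4)
R_4 = 32 (n_4 = 3)
Step 3: H = 12/(N(N+1)) * sum(R_i^2/n_i) - 3(N+1)
     = 12/(16*17) * (33^2/4 + 39^2/5 + 32^2/4 + 32^2/3) - 3*17
     = 0.044118 * 1173.78 - 51
     = 0.784559.
Step 4: Ties present; correction factor C = 1 - 72/(16^3 - 16) = 0.982353. Corrected H = 0.784559 / 0.982353 = 0.798653.
Step 5: Under H0, H ~ chi^2(3); p-value = 0.849789.
Step 6: alpha = 0.05. fail to reject H0.

H = 0.7987, df = 3, p = 0.849789, fail to reject H0.


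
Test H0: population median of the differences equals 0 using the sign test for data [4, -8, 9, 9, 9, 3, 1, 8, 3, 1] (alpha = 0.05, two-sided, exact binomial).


Step 1: Discard zero differences. Original n = 10; n_eff = number of nonzero differences = 10.
Nonzero differences (with sign): +4, -8, +9, +9, +9, +3, +1, +8, +3, +1
Step 2: Count signs: positive = 9, negative = 1.
Step 3: Under H0: P(positive) = 0.5, so the number of positives S ~ Bin(10, 0.5).
Step 4: Two-sided exact p-value = sum of Bin(10,0.5) probabilities at or below the observed probability = 0.021484.
Step 5: alpha = 0.05. reject H0.

n_eff = 10, pos = 9, neg = 1, p = 0.021484, reject H0.


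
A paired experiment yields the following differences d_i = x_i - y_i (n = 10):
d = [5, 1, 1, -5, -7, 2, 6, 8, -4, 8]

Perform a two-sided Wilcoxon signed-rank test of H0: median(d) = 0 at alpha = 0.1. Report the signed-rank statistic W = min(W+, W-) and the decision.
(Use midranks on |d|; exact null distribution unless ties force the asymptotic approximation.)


Step 1: Drop any zero differences (none here) and take |d_i|.
|d| = [5, 1, 1, 5, 7, 2, 6, 8, 4, 8]
Step 2: Midrank |d_i| (ties get averaged ranks).
ranks: |5|->5.5, |1|->1.5, |1|->1.5, |5|->5.5, |7|->8, |2|->3, |6|->7, |8|->9.5, |4|->4, |8|->9.5
Step 3: Attach original signs; sum ranks with positive sign and with negative sign.
W+ = 5.5 + 1.5 + 1.5 + 3 + 7 + 9.5 + 9.5 = 37.5
W- = 5.5 + 8 + 4 = 17.5
(Check: W+ + W- = 55 should equal n(n+1)/2 = 55.)
Step 4: Test statistic W = min(W+, W-) = 17.5.
Step 5: Ties in |d|, so use the tie-corrected normal approximation.
        E[W] = n(n+1)/4 = 10*11/4 = 27.5.
        Tie groups: |d|=1 (t=2), |d|=5 (t=2), |d|=8 (t=2); sum(t^3 - t) = 18.
        Var[W] = n(n+1)(2n+1)/24 - sum(t^3-t)/48 = 2310/24 - 18/48 = 95.875.
        z = (W - E[W]) / sqrt(Var[W]) = (17.5 - 27.5) / 9.7916 = -1.0213.
        Two-sided p = 2*Phi(z) = 0.307119.
Step 6: alpha = 0.1. fail to reject H0.

W+ = 37.5, W- = 17.5, W = min = 17.5, p = 0.307119, fail to reject H0.


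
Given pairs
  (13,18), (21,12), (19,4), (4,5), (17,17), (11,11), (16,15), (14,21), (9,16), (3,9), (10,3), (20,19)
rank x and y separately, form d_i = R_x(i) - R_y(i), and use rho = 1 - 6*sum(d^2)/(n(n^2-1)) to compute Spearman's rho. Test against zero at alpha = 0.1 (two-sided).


Step 1: Rank x and y separately (midranks; no ties here).
rank(x): 13->6, 21->12, 19->10, 4->2, 17->9, 11->5, 16->8, 14->7, 9->3, 3->1, 10->4, 20->11
rank(y): 18->10, 12->6, 4->2, 5->3, 17->9, 11->5, 15->7, 21->12, 16->8, 9->4, 3->1, 19->11
Step 2: d_i = R_x(i) - R_y(i); compute d_i^2.
  (6-10)^2=16, (12-6)^2=36, (10-2)^2=64, (2-3)^2=1, (9-9)^2=0, (5-5)^2=0, (8-7)^2=1, (7-12)^2=25, (3-8)^2=25, (1-4)^2=9, (4-1)^2=9, (11-11)^2=0
sum(d^2) = 186.
Step 3: rho = 1 - 6*186 / (12*(12^2 - 1)) = 1 - 1116/1716 = 0.349650.
Step 4: Under H0, t = rho * sqrt((n-2)/(1-rho^2)) = 1.1802 ~ t(10).
Step 5: Two-sided p-value from the t-distribution with 10 df = 0.265239.
Step 6: alpha = 0.1. fail to reject H0.

rho = 0.3497, p = 0.265239, fail to reject H0 at alpha = 0.1.


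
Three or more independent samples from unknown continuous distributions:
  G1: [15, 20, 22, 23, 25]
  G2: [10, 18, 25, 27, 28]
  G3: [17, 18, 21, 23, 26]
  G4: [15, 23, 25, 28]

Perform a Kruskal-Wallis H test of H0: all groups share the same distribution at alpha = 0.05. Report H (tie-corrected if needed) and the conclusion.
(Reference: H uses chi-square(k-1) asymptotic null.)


Step 1: Combine all N = 19 observations and assign midranks.
sorted (value, group, rank): (10,G2,1), (15,G1,2.5), (15,G4,2.5), (17,G3,4), (18,G2,5.5), (18,G3,5.5), (20,G1,7), (21,G3,8), (22,G1,9), (23,G1,11), (23,G3,11), (23,G4,11), (25,G1,14), (25,G2,14), (25,G4,14), (26,G3,16), (27,G2,17), (28,G2,18.5), (28,G4,18.5)
Step 2: Sum ranks within each group.
R_1 = 43.5 (n_1 = 5)
R_2 = 56 (n_2 = 5)
R_3 = 44.5 (n_3 = 5)
R_4 = 46 (n_4 = 4)
Step 3: H = 12/(N(N+1)) * sum(R_i^2/n_i) - 3(N+1)
     = 12/(19*20) * (43.5^2/5 + 56^2/5 + 44.5^2/5 + 46^2/4) - 3*20
     = 0.031579 * 1930.7 - 60
     = 0.969474.
Step 4: Ties present; correction factor C = 1 - 66/(19^3 - 19) = 0.990351. Corrected H = 0.969474 / 0.990351 = 0.978919.
Step 5: Under H0, H ~ chi^2(3); p-value = 0.806353.
Step 6: alpha = 0.05. fail to reject H0.

H = 0.9789, df = 3, p = 0.806353, fail to reject H0.


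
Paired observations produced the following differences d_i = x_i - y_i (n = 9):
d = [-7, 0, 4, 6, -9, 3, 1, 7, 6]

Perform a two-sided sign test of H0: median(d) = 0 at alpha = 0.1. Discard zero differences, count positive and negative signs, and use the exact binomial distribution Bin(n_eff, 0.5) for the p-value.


Step 1: Discard zero differences. Original n = 9; n_eff = number of nonzero differences = 8.
Nonzero differences (with sign): -7, +4, +6, -9, +3, +1, +7, +6
Step 2: Count signs: positive = 6, negative = 2.
Step 3: Under H0: P(positive) = 0.5, so the number of positives S ~ Bin(8, 0.5).
Step 4: Two-sided exact p-value = sum of Bin(8,0.5) probabilities at or below the observed probability = 0.289062.
Step 5: alpha = 0.1. fail to reject H0.

n_eff = 8, pos = 6, neg = 2, p = 0.289062, fail to reject H0.


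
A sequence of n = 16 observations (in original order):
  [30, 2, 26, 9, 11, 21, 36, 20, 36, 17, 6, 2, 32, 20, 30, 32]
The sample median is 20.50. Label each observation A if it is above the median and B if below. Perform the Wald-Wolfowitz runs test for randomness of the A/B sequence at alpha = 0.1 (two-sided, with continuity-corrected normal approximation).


Step 1: Compute median = 20.50; label A = above, B = below.
Labels in order: ABABBAABABBBABAA  (n_A = 8, n_B = 8)
Step 2: Count runs R = 11.
Step 3: Under H0 (random ordering), E[R] = 2*n_A*n_B/(n_A+n_B) + 1 = 2*8*8/16 + 1 = 9.0000.
        Var[R] = 2*n_A*n_B*(2*n_A*n_B - n_A - n_B) / ((n_A+n_B)^2 * (n_A+n_B-1)) = 14336/3840 = 3.7333.
        SD[R] = 1.9322.
Step 4: Continuity-corrected z = (R - 0.5 - E[R]) / SD[R] = (11 - 0.5 - 9.0000) / 1.9322 = 0.7763.
Step 5: Two-sided p-value via normal approximation = 2*(1 - Phi(|z|)) = 0.437558.
Step 6: alpha = 0.1. fail to reject H0.

R = 11, z = 0.7763, p = 0.437558, fail to reject H0.


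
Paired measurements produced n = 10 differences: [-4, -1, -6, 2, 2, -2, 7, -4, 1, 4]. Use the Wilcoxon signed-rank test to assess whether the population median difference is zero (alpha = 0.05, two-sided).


Step 1: Drop any zero differences (none here) and take |d_i|.
|d| = [4, 1, 6, 2, 2, 2, 7, 4, 1, 4]
Step 2: Midrank |d_i| (ties get averaged ranks).
ranks: |4|->7, |1|->1.5, |6|->9, |2|->4, |2|->4, |2|->4, |7|->10, |4|->7, |1|->1.5, |4|->7
Step 3: Attach original signs; sum ranks with positive sign and with negative sign.
W+ = 4 + 4 + 10 + 1.5 + 7 = 26.5
W- = 7 + 1.5 + 9 + 4 + 7 = 28.5
(Check: W+ + W- = 55 should equal n(n+1)/2 = 55.)
Step 4: Test statistic W = min(W+, W-) = 26.5.
Step 5: Ties in |d|, so use the tie-corrected normal approximation.
        E[W] = n(n+1)/4 = 10*11/4 = 27.5.
        Tie groups: |d|=1 (t=2), |d|=2 (t=3), |d|=4 (t=3); sum(t^3 - t) = 54.
        Var[W] = n(n+1)(2n+1)/24 - sum(t^3-t)/48 = 2310/24 - 54/48 = 95.125.
        z = (W - E[W]) / sqrt(Var[W]) = (26.5 - 27.5) / 9.7532 = -0.1025.
        Two-sided p = 2*Phi(z) = 0.918336.
Step 6: alpha = 0.05. fail to reject H0.

W+ = 26.5, W- = 28.5, W = min = 26.5, p = 0.918336, fail to reject H0.


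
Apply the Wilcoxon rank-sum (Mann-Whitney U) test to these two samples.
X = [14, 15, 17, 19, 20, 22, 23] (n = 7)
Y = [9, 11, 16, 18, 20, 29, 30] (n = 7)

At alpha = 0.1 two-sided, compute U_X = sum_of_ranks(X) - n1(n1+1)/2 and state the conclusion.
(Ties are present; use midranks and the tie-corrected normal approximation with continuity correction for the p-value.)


Step 1: Combine and sort all 14 observations; assign midranks.
sorted (value, group): (9,Y), (11,Y), (14,X), (15,X), (16,Y), (17,X), (18,Y), (19,X), (20,X), (20,Y), (22,X), (23,X), (29,Y), (30,Y)
ranks: 9->1, 11->2, 14->3, 15->4, 16->5, 17->6, 18->7, 19->8, 20->9.5, 20->9.5, 22->11, 23->12, 29->13, 30->14
Step 2: Rank sum for X: R1 = 3 + 4 + 6 + 8 + 9.5 + 11 + 12 = 53.5.
Step 3: U_X = R1 - n1(n1+1)/2 = 53.5 - 7*8/2 = 53.5 - 28 = 25.5.
       U_Y = n1*n2 - U_X = 49 - 25.5 = 23.5.
Step 4: Ties are present, so use the tie-corrected normal approximation (with continuity correction) for the p-value.
Step 5: p-value = 0.949004; compare to alpha = 0.1. fail to reject H0.

U_X = 25.5, p = 0.949004, fail to reject H0 at alpha = 0.1.


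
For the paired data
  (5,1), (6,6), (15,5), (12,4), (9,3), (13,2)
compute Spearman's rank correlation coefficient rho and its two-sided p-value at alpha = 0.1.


Step 1: Rank x and y separately (midranks; no ties here).
rank(x): 5->1, 6->2, 15->6, 12->4, 9->3, 13->5
rank(y): 1->1, 6->6, 5->5, 4->4, 3->3, 2->2
Step 2: d_i = R_x(i) - R_y(i); compute d_i^2.
  (1-1)^2=0, (2-6)^2=16, (6-5)^2=1, (4-4)^2=0, (3-3)^2=0, (5-2)^2=9
sum(d^2) = 26.
Step 3: rho = 1 - 6*26 / (6*(6^2 - 1)) = 1 - 156/210 = 0.257143.
Step 4: Under H0, t = rho * sqrt((n-2)/(1-rho^2)) = 0.5322 ~ t(4).
Step 5: Two-sided p-value from the t-distribution with 4 df = 0.622787.
Step 6: alpha = 0.1. fail to reject H0.

rho = 0.2571, p = 0.622787, fail to reject H0 at alpha = 0.1.


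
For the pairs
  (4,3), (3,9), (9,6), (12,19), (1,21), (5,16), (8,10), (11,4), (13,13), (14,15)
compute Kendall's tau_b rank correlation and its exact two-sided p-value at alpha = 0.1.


Step 1: Enumerate the 45 unordered pairs (i,j) with i<j and classify each by sign(x_j-x_i) * sign(y_j-y_i).
  (1,2):dx=-1,dy=+6->D; (1,3):dx=+5,dy=+3->C; (1,4):dx=+8,dy=+16->C; (1,5):dx=-3,dy=+18->D
  (1,6):dx=+1,dy=+13->C; (1,7):dx=+4,dy=+7->C; (1,8):dx=+7,dy=+1->C; (1,9):dx=+9,dy=+10->C
  (1,10):dx=+10,dy=+12->C; (2,3):dx=+6,dy=-3->D; (2,4):dx=+9,dy=+10->C; (2,5):dx=-2,dy=+12->D
  (2,6):dx=+2,dy=+7->C; (2,7):dx=+5,dy=+1->C; (2,8):dx=+8,dy=-5->D; (2,9):dx=+10,dy=+4->C
  (2,10):dx=+11,dy=+6->C; (3,4):dx=+3,dy=+13->C; (3,5):dx=-8,dy=+15->D; (3,6):dx=-4,dy=+10->D
  (3,7):dx=-1,dy=+4->D; (3,8):dx=+2,dy=-2->D; (3,9):dx=+4,dy=+7->C; (3,10):dx=+5,dy=+9->C
  (4,5):dx=-11,dy=+2->D; (4,6):dx=-7,dy=-3->C; (4,7):dx=-4,dy=-9->C; (4,8):dx=-1,dy=-15->C
  (4,9):dx=+1,dy=-6->D; (4,10):dx=+2,dy=-4->D; (5,6):dx=+4,dy=-5->D; (5,7):dx=+7,dy=-11->D
  (5,8):dx=+10,dy=-17->D; (5,9):dx=+12,dy=-8->D; (5,10):dx=+13,dy=-6->D; (6,7):dx=+3,dy=-6->D
  (6,8):dx=+6,dy=-12->D; (6,9):dx=+8,dy=-3->D; (6,10):dx=+9,dy=-1->D; (7,8):dx=+3,dy=-6->D
  (7,9):dx=+5,dy=+3->C; (7,10):dx=+6,dy=+5->C; (8,9):dx=+2,dy=+9->C; (8,10):dx=+3,dy=+11->C
  (9,10):dx=+1,dy=+2->C
Step 2: C = 23, D = 22, total pairs = 45.
Step 3: tau = (C - D)/(n(n-1)/2) = (23 - 22)/45 = 0.022222.
Step 4: Exact two-sided p-value (enumerate n! = 3628800 permutations of y under H0): p = 1.000000.
Step 5: alpha = 0.1. fail to reject H0.

tau_b = 0.0222 (C=23, D=22), p = 1.000000, fail to reject H0.


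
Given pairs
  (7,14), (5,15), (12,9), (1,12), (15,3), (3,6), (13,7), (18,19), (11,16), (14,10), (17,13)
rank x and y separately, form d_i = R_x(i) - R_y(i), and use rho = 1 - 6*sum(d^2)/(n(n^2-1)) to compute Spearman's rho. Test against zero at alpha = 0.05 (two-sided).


Step 1: Rank x and y separately (midranks; no ties here).
rank(x): 7->4, 5->3, 12->6, 1->1, 15->9, 3->2, 13->7, 18->11, 11->5, 14->8, 17->10
rank(y): 14->8, 15->9, 9->4, 12->6, 3->1, 6->2, 7->3, 19->11, 16->10, 10->5, 13->7
Step 2: d_i = R_x(i) - R_y(i); compute d_i^2.
  (4-8)^2=16, (3-9)^2=36, (6-4)^2=4, (1-6)^2=25, (9-1)^2=64, (2-2)^2=0, (7-3)^2=16, (11-11)^2=0, (5-10)^2=25, (8-5)^2=9, (10-7)^2=9
sum(d^2) = 204.
Step 3: rho = 1 - 6*204 / (11*(11^2 - 1)) = 1 - 1224/1320 = 0.072727.
Step 4: Under H0, t = rho * sqrt((n-2)/(1-rho^2)) = 0.2188 ~ t(9).
Step 5: Two-sided p-value from the t-distribution with 9 df = 0.831716.
Step 6: alpha = 0.05. fail to reject H0.

rho = 0.0727, p = 0.831716, fail to reject H0 at alpha = 0.05.


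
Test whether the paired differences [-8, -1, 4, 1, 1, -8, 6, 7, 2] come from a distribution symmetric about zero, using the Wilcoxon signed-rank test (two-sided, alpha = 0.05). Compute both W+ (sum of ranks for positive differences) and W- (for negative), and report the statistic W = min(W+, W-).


Step 1: Drop any zero differences (none here) and take |d_i|.
|d| = [8, 1, 4, 1, 1, 8, 6, 7, 2]
Step 2: Midrank |d_i| (ties get averaged ranks).
ranks: |8|->8.5, |1|->2, |4|->5, |1|->2, |1|->2, |8|->8.5, |6|->6, |7|->7, |2|->4
Step 3: Attach original signs; sum ranks with positive sign and with negative sign.
W+ = 5 + 2 + 2 + 6 + 7 + 4 = 26
W- = 8.5 + 2 + 8.5 = 19
(Check: W+ + W- = 45 should equal n(n+1)/2 = 45.)
Step 4: Test statistic W = min(W+, W-) = 19.
Step 5: Ties in |d|, so use the tie-corrected normal approximation.
        E[W] = n(n+1)/4 = 9*10/4 = 22.5.
        Tie groups: |d|=1 (t=3), |d|=8 (t=2); sum(t^3 - t) = 30.
        Var[W] = n(n+1)(2n+1)/24 - sum(t^3-t)/48 = 1710/24 - 30/48 = 70.625.
        z = (W - E[W]) / sqrt(Var[W]) = (19 - 22.5) / 8.4039 = -0.4165.
        Two-sided p = 2*Phi(z) = 0.677063.
Step 6: alpha = 0.05. fail to reject H0.

W+ = 26, W- = 19, W = min = 19, p = 0.677063, fail to reject H0.


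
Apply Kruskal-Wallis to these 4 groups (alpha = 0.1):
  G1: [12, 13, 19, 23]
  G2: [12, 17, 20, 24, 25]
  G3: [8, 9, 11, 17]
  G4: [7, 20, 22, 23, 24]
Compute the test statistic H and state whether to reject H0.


Step 1: Combine all N = 18 observations and assign midranks.
sorted (value, group, rank): (7,G4,1), (8,G3,2), (9,G3,3), (11,G3,4), (12,G1,5.5), (12,G2,5.5), (13,G1,7), (17,G2,8.5), (17,G3,8.5), (19,G1,10), (20,G2,11.5), (20,G4,11.5), (22,G4,13), (23,G1,14.5), (23,G4,14.5), (24,G2,16.5), (24,G4,16.5), (25,G2,18)
Step 2: Sum ranks within each group.
R_1 = 37 (n_1 = 4)
R_2 = 60 (n_2 = 5)
R_3 = 17.5 (n_3 = 4)
R_4 = 56.5 (n_4 = 5)
Step 3: H = 12/(N(N+1)) * sum(R_i^2/n_i) - 3(N+1)
     = 12/(18*19) * (37^2/4 + 60^2/5 + 17.5^2/4 + 56.5^2/5) - 3*19
     = 0.035088 * 1777.26 - 57
     = 5.360088.
Step 4: Ties present; correction factor C = 1 - 30/(18^3 - 18) = 0.994840. Corrected H = 5.360088 / 0.994840 = 5.387889.
Step 5: Under H0, H ~ chi^2(3); p-value = 0.145500.
Step 6: alpha = 0.1. fail to reject H0.

H = 5.3879, df = 3, p = 0.145500, fail to reject H0.


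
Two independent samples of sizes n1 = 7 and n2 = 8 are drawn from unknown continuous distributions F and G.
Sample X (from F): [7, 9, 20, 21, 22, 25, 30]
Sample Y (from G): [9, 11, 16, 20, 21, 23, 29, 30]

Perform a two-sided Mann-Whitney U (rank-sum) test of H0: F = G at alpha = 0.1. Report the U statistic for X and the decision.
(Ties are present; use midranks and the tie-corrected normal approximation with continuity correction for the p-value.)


Step 1: Combine and sort all 15 observations; assign midranks.
sorted (value, group): (7,X), (9,X), (9,Y), (11,Y), (16,Y), (20,X), (20,Y), (21,X), (21,Y), (22,X), (23,Y), (25,X), (29,Y), (30,X), (30,Y)
ranks: 7->1, 9->2.5, 9->2.5, 11->4, 16->5, 20->6.5, 20->6.5, 21->8.5, 21->8.5, 22->10, 23->11, 25->12, 29->13, 30->14.5, 30->14.5
Step 2: Rank sum for X: R1 = 1 + 2.5 + 6.5 + 8.5 + 10 + 12 + 14.5 = 55.
Step 3: U_X = R1 - n1(n1+1)/2 = 55 - 7*8/2 = 55 - 28 = 27.
       U_Y = n1*n2 - U_X = 56 - 27 = 29.
Step 4: Ties are present, so use the tie-corrected normal approximation (with continuity correction) for the p-value.
Step 5: p-value = 0.953692; compare to alpha = 0.1. fail to reject H0.

U_X = 27, p = 0.953692, fail to reject H0 at alpha = 0.1.


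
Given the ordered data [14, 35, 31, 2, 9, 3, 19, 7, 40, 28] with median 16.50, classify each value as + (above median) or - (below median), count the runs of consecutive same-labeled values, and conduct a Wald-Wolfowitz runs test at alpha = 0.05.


Step 1: Compute median = 16.50; label A = above, B = below.
Labels in order: BAABBBABAA  (n_A = 5, n_B = 5)
Step 2: Count runs R = 6.
Step 3: Under H0 (random ordering), E[R] = 2*n_A*n_B/(n_A+n_B) + 1 = 2*5*5/10 + 1 = 6.0000.
        Var[R] = 2*n_A*n_B*(2*n_A*n_B - n_A - n_B) / ((n_A+n_B)^2 * (n_A+n_B-1)) = 2000/900 = 2.2222.
        SD[R] = 1.4907.
Step 4: R = E[R], so z = 0 with no continuity correction.
Step 5: Two-sided p-value via normal approximation = 2*(1 - Phi(|z|)) = 1.000000.
Step 6: alpha = 0.05. fail to reject H0.

R = 6, z = 0.0000, p = 1.000000, fail to reject H0.


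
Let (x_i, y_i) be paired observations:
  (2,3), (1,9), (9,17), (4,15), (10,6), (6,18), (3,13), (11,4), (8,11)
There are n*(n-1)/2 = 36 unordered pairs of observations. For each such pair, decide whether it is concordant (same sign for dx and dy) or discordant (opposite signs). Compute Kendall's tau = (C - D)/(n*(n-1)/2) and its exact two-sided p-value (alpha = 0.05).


Step 1: Enumerate the 36 unordered pairs (i,j) with i<j and classify each by sign(x_j-x_i) * sign(y_j-y_i).
  (1,2):dx=-1,dy=+6->D; (1,3):dx=+7,dy=+14->C; (1,4):dx=+2,dy=+12->C; (1,5):dx=+8,dy=+3->C
  (1,6):dx=+4,dy=+15->C; (1,7):dx=+1,dy=+10->C; (1,8):dx=+9,dy=+1->C; (1,9):dx=+6,dy=+8->C
  (2,3):dx=+8,dy=+8->C; (2,4):dx=+3,dy=+6->C; (2,5):dx=+9,dy=-3->D; (2,6):dx=+5,dy=+9->C
  (2,7):dx=+2,dy=+4->C; (2,8):dx=+10,dy=-5->D; (2,9):dx=+7,dy=+2->C; (3,4):dx=-5,dy=-2->C
  (3,5):dx=+1,dy=-11->D; (3,6):dx=-3,dy=+1->D; (3,7):dx=-6,dy=-4->C; (3,8):dx=+2,dy=-13->D
  (3,9):dx=-1,dy=-6->C; (4,5):dx=+6,dy=-9->D; (4,6):dx=+2,dy=+3->C; (4,7):dx=-1,dy=-2->C
  (4,8):dx=+7,dy=-11->D; (4,9):dx=+4,dy=-4->D; (5,6):dx=-4,dy=+12->D; (5,7):dx=-7,dy=+7->D
  (5,8):dx=+1,dy=-2->D; (5,9):dx=-2,dy=+5->D; (6,7):dx=-3,dy=-5->C; (6,8):dx=+5,dy=-14->D
  (6,9):dx=+2,dy=-7->D; (7,8):dx=+8,dy=-9->D; (7,9):dx=+5,dy=-2->D; (8,9):dx=-3,dy=+7->D
Step 2: C = 18, D = 18, total pairs = 36.
Step 3: tau = (C - D)/(n(n-1)/2) = (18 - 18)/36 = 0.000000.
Step 4: Exact two-sided p-value (enumerate n! = 362880 permutations of y under H0): p = 1.000000.
Step 5: alpha = 0.05. fail to reject H0.

tau_b = 0.0000 (C=18, D=18), p = 1.000000, fail to reject H0.


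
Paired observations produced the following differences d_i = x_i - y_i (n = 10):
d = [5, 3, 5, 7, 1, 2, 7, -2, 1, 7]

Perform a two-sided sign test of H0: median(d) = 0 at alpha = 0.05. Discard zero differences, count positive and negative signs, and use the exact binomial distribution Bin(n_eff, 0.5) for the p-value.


Step 1: Discard zero differences. Original n = 10; n_eff = number of nonzero differences = 10.
Nonzero differences (with sign): +5, +3, +5, +7, +1, +2, +7, -2, +1, +7
Step 2: Count signs: positive = 9, negative = 1.
Step 3: Under H0: P(positive) = 0.5, so the number of positives S ~ Bin(10, 0.5).
Step 4: Two-sided exact p-value = sum of Bin(10,0.5) probabilities at or below the observed probability = 0.021484.
Step 5: alpha = 0.05. reject H0.

n_eff = 10, pos = 9, neg = 1, p = 0.021484, reject H0.


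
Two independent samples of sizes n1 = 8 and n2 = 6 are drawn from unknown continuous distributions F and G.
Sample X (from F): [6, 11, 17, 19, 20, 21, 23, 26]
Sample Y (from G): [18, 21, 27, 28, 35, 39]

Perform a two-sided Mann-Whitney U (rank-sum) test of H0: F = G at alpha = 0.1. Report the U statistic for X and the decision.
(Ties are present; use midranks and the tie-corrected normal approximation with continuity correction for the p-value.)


Step 1: Combine and sort all 14 observations; assign midranks.
sorted (value, group): (6,X), (11,X), (17,X), (18,Y), (19,X), (20,X), (21,X), (21,Y), (23,X), (26,X), (27,Y), (28,Y), (35,Y), (39,Y)
ranks: 6->1, 11->2, 17->3, 18->4, 19->5, 20->6, 21->7.5, 21->7.5, 23->9, 26->10, 27->11, 28->12, 35->13, 39->14
Step 2: Rank sum for X: R1 = 1 + 2 + 3 + 5 + 6 + 7.5 + 9 + 10 = 43.5.
Step 3: U_X = R1 - n1(n1+1)/2 = 43.5 - 8*9/2 = 43.5 - 36 = 7.5.
       U_Y = n1*n2 - U_X = 48 - 7.5 = 40.5.
Step 4: Ties are present, so use the tie-corrected normal approximation (with continuity correction) for the p-value.
Step 5: p-value = 0.038653; compare to alpha = 0.1. reject H0.

U_X = 7.5, p = 0.038653, reject H0 at alpha = 0.1.


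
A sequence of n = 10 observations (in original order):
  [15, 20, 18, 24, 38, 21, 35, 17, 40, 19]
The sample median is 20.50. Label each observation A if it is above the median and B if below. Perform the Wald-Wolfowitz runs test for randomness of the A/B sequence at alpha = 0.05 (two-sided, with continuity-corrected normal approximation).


Step 1: Compute median = 20.50; label A = above, B = below.
Labels in order: BBBAAAABAB  (n_A = 5, n_B = 5)
Step 2: Count runs R = 5.
Step 3: Under H0 (random ordering), E[R] = 2*n_A*n_B/(n_A+n_B) + 1 = 2*5*5/10 + 1 = 6.0000.
        Var[R] = 2*n_A*n_B*(2*n_A*n_B - n_A - n_B) / ((n_A+n_B)^2 * (n_A+n_B-1)) = 2000/900 = 2.2222.
        SD[R] = 1.4907.
Step 4: Continuity-corrected z = (R + 0.5 - E[R]) / SD[R] = (5 + 0.5 - 6.0000) / 1.4907 = -0.3354.
Step 5: Two-sided p-value via normal approximation = 2*(1 - Phi(|z|)) = 0.737316.
Step 6: alpha = 0.05. fail to reject H0.

R = 5, z = -0.3354, p = 0.737316, fail to reject H0.


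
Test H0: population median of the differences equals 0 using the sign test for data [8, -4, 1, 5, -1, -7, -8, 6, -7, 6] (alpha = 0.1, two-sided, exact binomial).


Step 1: Discard zero differences. Original n = 10; n_eff = number of nonzero differences = 10.
Nonzero differences (with sign): +8, -4, +1, +5, -1, -7, -8, +6, -7, +6
Step 2: Count signs: positive = 5, negative = 5.
Step 3: Under H0: P(positive) = 0.5, so the number of positives S ~ Bin(10, 0.5).
Step 4: Two-sided exact p-value = sum of Bin(10,0.5) probabilities at or below the observed probability = 1.000000.
Step 5: alpha = 0.1. fail to reject H0.

n_eff = 10, pos = 5, neg = 5, p = 1.000000, fail to reject H0.


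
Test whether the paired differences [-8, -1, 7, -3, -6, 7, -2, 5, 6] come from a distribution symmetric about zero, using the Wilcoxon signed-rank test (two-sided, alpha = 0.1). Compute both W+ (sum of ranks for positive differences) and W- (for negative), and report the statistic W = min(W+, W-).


Step 1: Drop any zero differences (none here) and take |d_i|.
|d| = [8, 1, 7, 3, 6, 7, 2, 5, 6]
Step 2: Midrank |d_i| (ties get averaged ranks).
ranks: |8|->9, |1|->1, |7|->7.5, |3|->3, |6|->5.5, |7|->7.5, |2|->2, |5|->4, |6|->5.5
Step 3: Attach original signs; sum ranks with positive sign and with negative sign.
W+ = 7.5 + 7.5 + 4 + 5.5 = 24.5
W- = 9 + 1 + 3 + 5.5 + 2 = 20.5
(Check: W+ + W- = 45 should equal n(n+1)/2 = 45.)
Step 4: Test statistic W = min(W+, W-) = 20.5.
Step 5: Ties in |d|, so use the tie-corrected normal approximation.
        E[W] = n(n+1)/4 = 9*10/4 = 22.5.
        Tie groups: |d|=6 (t=2), |d|=7 (t=2); sum(t^3 - t) = 12.
        Var[W] = n(n+1)(2n+1)/24 - sum(t^3-t)/48 = 1710/24 - 12/48 = 71.
        z = (W - E[W]) / sqrt(Var[W]) = (20.5 - 22.5) / 8.4261 = -0.2374.
        Two-sided p = 2*Phi(z) = 0.812380.
Step 6: alpha = 0.1. fail to reject H0.

W+ = 24.5, W- = 20.5, W = min = 20.5, p = 0.812380, fail to reject H0.


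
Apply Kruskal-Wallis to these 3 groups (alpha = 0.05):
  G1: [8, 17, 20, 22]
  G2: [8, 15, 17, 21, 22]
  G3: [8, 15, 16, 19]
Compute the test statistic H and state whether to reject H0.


Step 1: Combine all N = 13 observations and assign midranks.
sorted (value, group, rank): (8,G1,2), (8,G2,2), (8,G3,2), (15,G2,4.5), (15,G3,4.5), (16,G3,6), (17,G1,7.5), (17,G2,7.5), (19,G3,9), (20,G1,10), (21,G2,11), (22,G1,12.5), (22,G2,12.5)
Step 2: Sum ranks within each group.
R_1 = 32 (n_1 = 4)
R_2 = 37.5 (n_2 = 5)
R_3 = 21.5 (n_3 = 4)
Step 3: H = 12/(N(N+1)) * sum(R_i^2/n_i) - 3(N+1)
     = 12/(13*14) * (32^2/4 + 37.5^2/5 + 21.5^2/4) - 3*14
     = 0.065934 * 652.812 - 42
     = 1.042582.
Step 4: Ties present; correction factor C = 1 - 42/(13^3 - 13) = 0.980769. Corrected H = 1.042582 / 0.980769 = 1.063025.
Step 5: Under H0, H ~ chi^2(2); p-value = 0.587715.
Step 6: alpha = 0.05. fail to reject H0.

H = 1.0630, df = 2, p = 0.587715, fail to reject H0.


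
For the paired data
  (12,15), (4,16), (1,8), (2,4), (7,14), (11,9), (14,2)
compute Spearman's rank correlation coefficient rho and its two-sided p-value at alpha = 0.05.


Step 1: Rank x and y separately (midranks; no ties here).
rank(x): 12->6, 4->3, 1->1, 2->2, 7->4, 11->5, 14->7
rank(y): 15->6, 16->7, 8->3, 4->2, 14->5, 9->4, 2->1
Step 2: d_i = R_x(i) - R_y(i); compute d_i^2.
  (6-6)^2=0, (3-7)^2=16, (1-3)^2=4, (2-2)^2=0, (4-5)^2=1, (5-4)^2=1, (7-1)^2=36
sum(d^2) = 58.
Step 3: rho = 1 - 6*58 / (7*(7^2 - 1)) = 1 - 348/336 = -0.035714.
Step 4: Under H0, t = rho * sqrt((n-2)/(1-rho^2)) = -0.0799 ~ t(5).
Step 5: Two-sided p-value from the t-distribution with 5 df = 0.939408.
Step 6: alpha = 0.05. fail to reject H0.

rho = -0.0357, p = 0.939408, fail to reject H0 at alpha = 0.05.


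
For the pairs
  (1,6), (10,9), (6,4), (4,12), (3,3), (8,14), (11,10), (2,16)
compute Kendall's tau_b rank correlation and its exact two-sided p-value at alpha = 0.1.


Step 1: Enumerate the 28 unordered pairs (i,j) with i<j and classify each by sign(x_j-x_i) * sign(y_j-y_i).
  (1,2):dx=+9,dy=+3->C; (1,3):dx=+5,dy=-2->D; (1,4):dx=+3,dy=+6->C; (1,5):dx=+2,dy=-3->D
  (1,6):dx=+7,dy=+8->C; (1,7):dx=+10,dy=+4->C; (1,8):dx=+1,dy=+10->C; (2,3):dx=-4,dy=-5->C
  (2,4):dx=-6,dy=+3->D; (2,5):dx=-7,dy=-6->C; (2,6):dx=-2,dy=+5->D; (2,7):dx=+1,dy=+1->C
  (2,8):dx=-8,dy=+7->D; (3,4):dx=-2,dy=+8->D; (3,5):dx=-3,dy=-1->C; (3,6):dx=+2,dy=+10->C
  (3,7):dx=+5,dy=+6->C; (3,8):dx=-4,dy=+12->D; (4,5):dx=-1,dy=-9->C; (4,6):dx=+4,dy=+2->C
  (4,7):dx=+7,dy=-2->D; (4,8):dx=-2,dy=+4->D; (5,6):dx=+5,dy=+11->C; (5,7):dx=+8,dy=+7->C
  (5,8):dx=-1,dy=+13->D; (6,7):dx=+3,dy=-4->D; (6,8):dx=-6,dy=+2->D; (7,8):dx=-9,dy=+6->D
Step 2: C = 15, D = 13, total pairs = 28.
Step 3: tau = (C - D)/(n(n-1)/2) = (15 - 13)/28 = 0.071429.
Step 4: Exact two-sided p-value (enumerate n! = 40320 permutations of y under H0): p = 0.904861.
Step 5: alpha = 0.1. fail to reject H0.

tau_b = 0.0714 (C=15, D=13), p = 0.904861, fail to reject H0.
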